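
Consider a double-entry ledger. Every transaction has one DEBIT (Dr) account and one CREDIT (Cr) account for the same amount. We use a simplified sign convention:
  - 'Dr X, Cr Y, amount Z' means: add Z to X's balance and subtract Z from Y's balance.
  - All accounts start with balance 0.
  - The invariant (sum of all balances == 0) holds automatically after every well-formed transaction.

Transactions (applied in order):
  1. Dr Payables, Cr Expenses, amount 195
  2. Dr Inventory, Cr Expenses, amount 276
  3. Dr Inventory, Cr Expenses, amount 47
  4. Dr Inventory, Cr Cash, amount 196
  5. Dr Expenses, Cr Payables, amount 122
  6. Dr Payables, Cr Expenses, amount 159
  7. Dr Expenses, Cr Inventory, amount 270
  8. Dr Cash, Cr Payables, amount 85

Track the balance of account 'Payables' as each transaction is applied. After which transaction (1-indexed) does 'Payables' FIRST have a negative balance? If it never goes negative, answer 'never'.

After txn 1: Payables=195
After txn 2: Payables=195
After txn 3: Payables=195
After txn 4: Payables=195
After txn 5: Payables=73
After txn 6: Payables=232
After txn 7: Payables=232
After txn 8: Payables=147

Answer: never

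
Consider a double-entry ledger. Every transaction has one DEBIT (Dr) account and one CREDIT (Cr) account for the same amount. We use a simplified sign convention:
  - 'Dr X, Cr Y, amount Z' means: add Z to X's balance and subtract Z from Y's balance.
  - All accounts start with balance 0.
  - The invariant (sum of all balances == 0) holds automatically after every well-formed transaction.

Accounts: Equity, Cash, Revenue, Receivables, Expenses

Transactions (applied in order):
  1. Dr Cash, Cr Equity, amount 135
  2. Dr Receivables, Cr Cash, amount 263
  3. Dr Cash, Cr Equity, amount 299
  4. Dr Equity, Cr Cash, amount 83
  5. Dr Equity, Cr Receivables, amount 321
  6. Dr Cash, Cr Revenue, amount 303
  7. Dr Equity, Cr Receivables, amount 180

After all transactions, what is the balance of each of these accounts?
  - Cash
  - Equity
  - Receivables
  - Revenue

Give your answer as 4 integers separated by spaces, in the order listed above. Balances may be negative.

After txn 1 (Dr Cash, Cr Equity, amount 135): Cash=135 Equity=-135
After txn 2 (Dr Receivables, Cr Cash, amount 263): Cash=-128 Equity=-135 Receivables=263
After txn 3 (Dr Cash, Cr Equity, amount 299): Cash=171 Equity=-434 Receivables=263
After txn 4 (Dr Equity, Cr Cash, amount 83): Cash=88 Equity=-351 Receivables=263
After txn 5 (Dr Equity, Cr Receivables, amount 321): Cash=88 Equity=-30 Receivables=-58
After txn 6 (Dr Cash, Cr Revenue, amount 303): Cash=391 Equity=-30 Receivables=-58 Revenue=-303
After txn 7 (Dr Equity, Cr Receivables, amount 180): Cash=391 Equity=150 Receivables=-238 Revenue=-303

Answer: 391 150 -238 -303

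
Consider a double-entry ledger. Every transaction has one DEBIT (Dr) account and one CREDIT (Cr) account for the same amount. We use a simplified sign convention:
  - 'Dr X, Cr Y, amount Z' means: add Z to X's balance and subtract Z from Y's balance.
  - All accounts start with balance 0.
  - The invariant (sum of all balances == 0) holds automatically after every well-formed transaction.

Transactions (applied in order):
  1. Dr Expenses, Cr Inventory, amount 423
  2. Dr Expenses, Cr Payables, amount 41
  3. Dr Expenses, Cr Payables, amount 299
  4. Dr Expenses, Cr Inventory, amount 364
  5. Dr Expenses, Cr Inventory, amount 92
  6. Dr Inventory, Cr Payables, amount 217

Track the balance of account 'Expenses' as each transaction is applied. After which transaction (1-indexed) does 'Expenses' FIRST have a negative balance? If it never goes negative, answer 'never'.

Answer: never

Derivation:
After txn 1: Expenses=423
After txn 2: Expenses=464
After txn 3: Expenses=763
After txn 4: Expenses=1127
After txn 5: Expenses=1219
After txn 6: Expenses=1219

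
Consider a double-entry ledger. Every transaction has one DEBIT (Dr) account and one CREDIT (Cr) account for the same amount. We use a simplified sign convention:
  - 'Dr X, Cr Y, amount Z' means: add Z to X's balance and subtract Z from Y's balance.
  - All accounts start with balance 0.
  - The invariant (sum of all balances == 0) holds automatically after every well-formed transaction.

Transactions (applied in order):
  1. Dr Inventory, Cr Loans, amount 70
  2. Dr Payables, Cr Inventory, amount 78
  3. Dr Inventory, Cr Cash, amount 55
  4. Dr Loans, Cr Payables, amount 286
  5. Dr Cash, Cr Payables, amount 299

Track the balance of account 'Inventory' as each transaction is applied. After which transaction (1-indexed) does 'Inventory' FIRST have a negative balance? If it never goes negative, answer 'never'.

After txn 1: Inventory=70
After txn 2: Inventory=-8

Answer: 2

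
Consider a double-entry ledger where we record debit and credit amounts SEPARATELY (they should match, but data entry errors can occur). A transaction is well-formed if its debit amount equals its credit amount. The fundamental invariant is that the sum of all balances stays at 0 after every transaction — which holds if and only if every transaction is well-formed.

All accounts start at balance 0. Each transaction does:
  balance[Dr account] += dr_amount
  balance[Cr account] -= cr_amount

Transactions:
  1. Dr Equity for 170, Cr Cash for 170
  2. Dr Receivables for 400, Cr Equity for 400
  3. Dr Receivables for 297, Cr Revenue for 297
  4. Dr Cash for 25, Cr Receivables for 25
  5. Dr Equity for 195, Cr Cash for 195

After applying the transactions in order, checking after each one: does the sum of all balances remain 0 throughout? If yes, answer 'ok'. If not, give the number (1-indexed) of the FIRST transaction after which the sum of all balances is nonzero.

Answer: ok

Derivation:
After txn 1: dr=170 cr=170 sum_balances=0
After txn 2: dr=400 cr=400 sum_balances=0
After txn 3: dr=297 cr=297 sum_balances=0
After txn 4: dr=25 cr=25 sum_balances=0
After txn 5: dr=195 cr=195 sum_balances=0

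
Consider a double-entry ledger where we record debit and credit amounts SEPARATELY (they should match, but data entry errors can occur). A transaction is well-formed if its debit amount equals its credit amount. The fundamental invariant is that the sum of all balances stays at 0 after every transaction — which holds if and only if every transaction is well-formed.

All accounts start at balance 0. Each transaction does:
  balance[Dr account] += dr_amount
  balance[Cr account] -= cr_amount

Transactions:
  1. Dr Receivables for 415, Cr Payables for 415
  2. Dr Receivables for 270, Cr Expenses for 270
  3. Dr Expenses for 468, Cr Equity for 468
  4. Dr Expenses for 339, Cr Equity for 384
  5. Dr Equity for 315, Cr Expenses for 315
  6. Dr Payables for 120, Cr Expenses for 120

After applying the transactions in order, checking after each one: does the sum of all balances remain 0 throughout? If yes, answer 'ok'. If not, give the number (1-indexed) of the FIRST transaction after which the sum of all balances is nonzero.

After txn 1: dr=415 cr=415 sum_balances=0
After txn 2: dr=270 cr=270 sum_balances=0
After txn 3: dr=468 cr=468 sum_balances=0
After txn 4: dr=339 cr=384 sum_balances=-45
After txn 5: dr=315 cr=315 sum_balances=-45
After txn 6: dr=120 cr=120 sum_balances=-45

Answer: 4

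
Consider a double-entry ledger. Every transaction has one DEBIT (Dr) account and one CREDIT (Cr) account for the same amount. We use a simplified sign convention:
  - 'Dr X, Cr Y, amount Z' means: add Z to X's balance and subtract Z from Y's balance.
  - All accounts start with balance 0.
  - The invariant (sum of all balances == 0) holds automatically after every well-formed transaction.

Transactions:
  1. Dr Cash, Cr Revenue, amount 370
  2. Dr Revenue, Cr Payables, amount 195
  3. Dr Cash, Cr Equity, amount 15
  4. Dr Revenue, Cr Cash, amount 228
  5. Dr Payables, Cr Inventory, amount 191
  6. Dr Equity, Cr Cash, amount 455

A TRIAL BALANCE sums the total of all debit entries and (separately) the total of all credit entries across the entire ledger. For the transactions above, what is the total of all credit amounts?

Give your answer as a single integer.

Answer: 1454

Derivation:
Txn 1: credit+=370
Txn 2: credit+=195
Txn 3: credit+=15
Txn 4: credit+=228
Txn 5: credit+=191
Txn 6: credit+=455
Total credits = 1454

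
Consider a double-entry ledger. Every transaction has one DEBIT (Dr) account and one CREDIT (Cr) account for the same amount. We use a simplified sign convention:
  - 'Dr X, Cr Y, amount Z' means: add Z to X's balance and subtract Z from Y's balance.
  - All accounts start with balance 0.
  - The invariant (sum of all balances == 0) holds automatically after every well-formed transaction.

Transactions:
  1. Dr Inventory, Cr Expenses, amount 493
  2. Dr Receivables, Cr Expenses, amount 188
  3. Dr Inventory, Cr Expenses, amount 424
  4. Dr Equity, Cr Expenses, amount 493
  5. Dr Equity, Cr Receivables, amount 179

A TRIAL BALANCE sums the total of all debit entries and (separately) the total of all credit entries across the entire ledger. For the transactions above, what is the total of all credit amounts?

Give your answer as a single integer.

Txn 1: credit+=493
Txn 2: credit+=188
Txn 3: credit+=424
Txn 4: credit+=493
Txn 5: credit+=179
Total credits = 1777

Answer: 1777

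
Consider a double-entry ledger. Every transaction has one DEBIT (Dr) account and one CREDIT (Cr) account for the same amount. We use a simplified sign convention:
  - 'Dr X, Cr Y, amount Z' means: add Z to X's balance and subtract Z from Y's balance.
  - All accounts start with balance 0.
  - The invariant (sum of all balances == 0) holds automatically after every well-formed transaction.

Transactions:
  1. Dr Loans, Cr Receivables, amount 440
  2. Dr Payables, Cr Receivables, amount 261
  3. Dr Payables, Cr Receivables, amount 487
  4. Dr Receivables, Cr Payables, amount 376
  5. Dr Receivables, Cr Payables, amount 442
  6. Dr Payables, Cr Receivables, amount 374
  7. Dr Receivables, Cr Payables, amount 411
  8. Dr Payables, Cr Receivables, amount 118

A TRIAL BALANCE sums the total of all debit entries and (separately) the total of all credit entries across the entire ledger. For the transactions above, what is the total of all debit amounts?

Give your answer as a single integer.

Answer: 2909

Derivation:
Txn 1: debit+=440
Txn 2: debit+=261
Txn 3: debit+=487
Txn 4: debit+=376
Txn 5: debit+=442
Txn 6: debit+=374
Txn 7: debit+=411
Txn 8: debit+=118
Total debits = 2909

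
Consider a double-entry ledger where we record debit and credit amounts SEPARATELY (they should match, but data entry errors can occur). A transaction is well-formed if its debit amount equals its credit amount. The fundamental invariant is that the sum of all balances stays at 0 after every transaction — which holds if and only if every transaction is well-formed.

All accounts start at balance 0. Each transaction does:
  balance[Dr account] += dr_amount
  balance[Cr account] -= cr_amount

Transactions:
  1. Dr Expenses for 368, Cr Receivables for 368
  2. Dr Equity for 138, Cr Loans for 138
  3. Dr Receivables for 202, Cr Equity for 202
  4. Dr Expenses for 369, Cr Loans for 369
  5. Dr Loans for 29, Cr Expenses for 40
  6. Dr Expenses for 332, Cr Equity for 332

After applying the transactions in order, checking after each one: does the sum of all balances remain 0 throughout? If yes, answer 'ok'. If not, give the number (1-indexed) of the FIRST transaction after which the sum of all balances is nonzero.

After txn 1: dr=368 cr=368 sum_balances=0
After txn 2: dr=138 cr=138 sum_balances=0
After txn 3: dr=202 cr=202 sum_balances=0
After txn 4: dr=369 cr=369 sum_balances=0
After txn 5: dr=29 cr=40 sum_balances=-11
After txn 6: dr=332 cr=332 sum_balances=-11

Answer: 5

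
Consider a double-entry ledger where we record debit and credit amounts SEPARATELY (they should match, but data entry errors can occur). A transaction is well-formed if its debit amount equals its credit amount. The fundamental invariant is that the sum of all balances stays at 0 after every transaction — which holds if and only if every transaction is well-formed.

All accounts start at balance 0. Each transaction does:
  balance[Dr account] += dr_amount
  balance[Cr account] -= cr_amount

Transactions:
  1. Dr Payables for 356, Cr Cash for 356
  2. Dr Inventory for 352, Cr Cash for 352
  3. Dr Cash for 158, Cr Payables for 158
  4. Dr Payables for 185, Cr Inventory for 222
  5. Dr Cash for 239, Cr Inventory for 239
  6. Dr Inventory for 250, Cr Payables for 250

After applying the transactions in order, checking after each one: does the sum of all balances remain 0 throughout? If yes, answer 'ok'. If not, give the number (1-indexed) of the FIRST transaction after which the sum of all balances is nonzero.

Answer: 4

Derivation:
After txn 1: dr=356 cr=356 sum_balances=0
After txn 2: dr=352 cr=352 sum_balances=0
After txn 3: dr=158 cr=158 sum_balances=0
After txn 4: dr=185 cr=222 sum_balances=-37
After txn 5: dr=239 cr=239 sum_balances=-37
After txn 6: dr=250 cr=250 sum_balances=-37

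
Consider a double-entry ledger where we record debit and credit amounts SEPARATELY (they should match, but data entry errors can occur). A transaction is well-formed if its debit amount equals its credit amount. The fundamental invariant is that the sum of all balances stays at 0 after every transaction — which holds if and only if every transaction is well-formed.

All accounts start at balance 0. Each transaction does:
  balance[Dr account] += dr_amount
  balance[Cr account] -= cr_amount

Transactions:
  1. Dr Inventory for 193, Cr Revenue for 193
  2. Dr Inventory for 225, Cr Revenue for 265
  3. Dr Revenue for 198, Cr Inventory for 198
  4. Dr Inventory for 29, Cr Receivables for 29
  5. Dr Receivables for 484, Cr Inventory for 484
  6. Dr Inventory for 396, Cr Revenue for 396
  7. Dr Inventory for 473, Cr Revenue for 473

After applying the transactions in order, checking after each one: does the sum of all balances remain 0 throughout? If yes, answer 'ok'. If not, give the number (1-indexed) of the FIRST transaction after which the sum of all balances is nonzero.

After txn 1: dr=193 cr=193 sum_balances=0
After txn 2: dr=225 cr=265 sum_balances=-40
After txn 3: dr=198 cr=198 sum_balances=-40
After txn 4: dr=29 cr=29 sum_balances=-40
After txn 5: dr=484 cr=484 sum_balances=-40
After txn 6: dr=396 cr=396 sum_balances=-40
After txn 7: dr=473 cr=473 sum_balances=-40

Answer: 2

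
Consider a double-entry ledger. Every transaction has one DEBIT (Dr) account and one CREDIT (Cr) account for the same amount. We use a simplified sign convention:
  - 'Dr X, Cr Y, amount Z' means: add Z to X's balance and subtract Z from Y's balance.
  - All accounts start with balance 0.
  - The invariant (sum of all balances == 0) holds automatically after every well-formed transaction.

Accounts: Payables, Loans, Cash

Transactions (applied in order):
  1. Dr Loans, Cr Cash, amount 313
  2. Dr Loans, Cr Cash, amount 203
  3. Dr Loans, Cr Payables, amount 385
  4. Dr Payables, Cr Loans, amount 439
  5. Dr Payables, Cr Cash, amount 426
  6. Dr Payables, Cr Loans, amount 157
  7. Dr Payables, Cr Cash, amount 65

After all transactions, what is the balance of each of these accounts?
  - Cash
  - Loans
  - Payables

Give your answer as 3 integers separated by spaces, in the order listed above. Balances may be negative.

Answer: -1007 305 702

Derivation:
After txn 1 (Dr Loans, Cr Cash, amount 313): Cash=-313 Loans=313
After txn 2 (Dr Loans, Cr Cash, amount 203): Cash=-516 Loans=516
After txn 3 (Dr Loans, Cr Payables, amount 385): Cash=-516 Loans=901 Payables=-385
After txn 4 (Dr Payables, Cr Loans, amount 439): Cash=-516 Loans=462 Payables=54
After txn 5 (Dr Payables, Cr Cash, amount 426): Cash=-942 Loans=462 Payables=480
After txn 6 (Dr Payables, Cr Loans, amount 157): Cash=-942 Loans=305 Payables=637
After txn 7 (Dr Payables, Cr Cash, amount 65): Cash=-1007 Loans=305 Payables=702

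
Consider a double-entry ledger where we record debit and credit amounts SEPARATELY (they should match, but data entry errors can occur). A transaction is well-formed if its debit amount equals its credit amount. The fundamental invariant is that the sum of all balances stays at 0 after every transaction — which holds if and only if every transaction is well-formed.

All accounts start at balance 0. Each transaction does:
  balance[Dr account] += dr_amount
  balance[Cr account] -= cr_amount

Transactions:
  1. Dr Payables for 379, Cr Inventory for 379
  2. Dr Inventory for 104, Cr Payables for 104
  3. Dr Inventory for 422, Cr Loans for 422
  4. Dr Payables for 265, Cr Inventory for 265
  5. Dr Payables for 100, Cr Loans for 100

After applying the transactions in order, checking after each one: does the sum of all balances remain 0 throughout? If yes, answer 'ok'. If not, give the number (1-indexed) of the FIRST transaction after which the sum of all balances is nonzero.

Answer: ok

Derivation:
After txn 1: dr=379 cr=379 sum_balances=0
After txn 2: dr=104 cr=104 sum_balances=0
After txn 3: dr=422 cr=422 sum_balances=0
After txn 4: dr=265 cr=265 sum_balances=0
After txn 5: dr=100 cr=100 sum_balances=0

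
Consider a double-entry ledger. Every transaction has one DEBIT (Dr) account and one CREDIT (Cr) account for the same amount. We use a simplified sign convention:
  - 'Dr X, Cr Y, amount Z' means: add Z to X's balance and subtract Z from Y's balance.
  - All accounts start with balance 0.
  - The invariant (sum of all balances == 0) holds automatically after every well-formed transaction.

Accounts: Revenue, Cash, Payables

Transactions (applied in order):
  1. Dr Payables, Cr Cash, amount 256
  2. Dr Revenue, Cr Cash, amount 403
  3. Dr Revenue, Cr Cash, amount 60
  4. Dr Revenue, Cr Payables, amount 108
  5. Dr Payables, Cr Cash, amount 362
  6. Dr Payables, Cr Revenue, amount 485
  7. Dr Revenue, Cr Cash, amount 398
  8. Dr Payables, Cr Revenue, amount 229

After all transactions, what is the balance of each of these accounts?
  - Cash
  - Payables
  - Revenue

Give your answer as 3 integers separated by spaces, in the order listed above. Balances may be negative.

After txn 1 (Dr Payables, Cr Cash, amount 256): Cash=-256 Payables=256
After txn 2 (Dr Revenue, Cr Cash, amount 403): Cash=-659 Payables=256 Revenue=403
After txn 3 (Dr Revenue, Cr Cash, amount 60): Cash=-719 Payables=256 Revenue=463
After txn 4 (Dr Revenue, Cr Payables, amount 108): Cash=-719 Payables=148 Revenue=571
After txn 5 (Dr Payables, Cr Cash, amount 362): Cash=-1081 Payables=510 Revenue=571
After txn 6 (Dr Payables, Cr Revenue, amount 485): Cash=-1081 Payables=995 Revenue=86
After txn 7 (Dr Revenue, Cr Cash, amount 398): Cash=-1479 Payables=995 Revenue=484
After txn 8 (Dr Payables, Cr Revenue, amount 229): Cash=-1479 Payables=1224 Revenue=255

Answer: -1479 1224 255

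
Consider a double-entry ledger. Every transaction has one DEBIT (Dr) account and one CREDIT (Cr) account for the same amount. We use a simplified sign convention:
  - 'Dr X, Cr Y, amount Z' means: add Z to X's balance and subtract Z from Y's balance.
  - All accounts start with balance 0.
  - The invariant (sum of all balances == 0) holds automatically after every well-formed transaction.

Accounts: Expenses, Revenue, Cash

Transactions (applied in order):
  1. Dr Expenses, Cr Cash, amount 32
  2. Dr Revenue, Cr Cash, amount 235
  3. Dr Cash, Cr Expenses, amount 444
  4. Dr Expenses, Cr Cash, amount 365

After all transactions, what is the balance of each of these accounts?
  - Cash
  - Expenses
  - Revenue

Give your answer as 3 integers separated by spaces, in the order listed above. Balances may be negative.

Answer: -188 -47 235

Derivation:
After txn 1 (Dr Expenses, Cr Cash, amount 32): Cash=-32 Expenses=32
After txn 2 (Dr Revenue, Cr Cash, amount 235): Cash=-267 Expenses=32 Revenue=235
After txn 3 (Dr Cash, Cr Expenses, amount 444): Cash=177 Expenses=-412 Revenue=235
After txn 4 (Dr Expenses, Cr Cash, amount 365): Cash=-188 Expenses=-47 Revenue=235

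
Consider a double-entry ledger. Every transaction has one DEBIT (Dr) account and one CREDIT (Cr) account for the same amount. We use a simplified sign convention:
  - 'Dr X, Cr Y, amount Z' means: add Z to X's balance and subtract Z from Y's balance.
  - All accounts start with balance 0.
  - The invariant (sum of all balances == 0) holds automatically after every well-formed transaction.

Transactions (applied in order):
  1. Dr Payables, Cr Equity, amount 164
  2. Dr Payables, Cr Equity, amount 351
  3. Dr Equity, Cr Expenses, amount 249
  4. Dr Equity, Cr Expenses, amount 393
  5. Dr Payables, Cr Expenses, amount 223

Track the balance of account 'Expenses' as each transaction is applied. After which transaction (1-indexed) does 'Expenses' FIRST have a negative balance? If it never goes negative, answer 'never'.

Answer: 3

Derivation:
After txn 1: Expenses=0
After txn 2: Expenses=0
After txn 3: Expenses=-249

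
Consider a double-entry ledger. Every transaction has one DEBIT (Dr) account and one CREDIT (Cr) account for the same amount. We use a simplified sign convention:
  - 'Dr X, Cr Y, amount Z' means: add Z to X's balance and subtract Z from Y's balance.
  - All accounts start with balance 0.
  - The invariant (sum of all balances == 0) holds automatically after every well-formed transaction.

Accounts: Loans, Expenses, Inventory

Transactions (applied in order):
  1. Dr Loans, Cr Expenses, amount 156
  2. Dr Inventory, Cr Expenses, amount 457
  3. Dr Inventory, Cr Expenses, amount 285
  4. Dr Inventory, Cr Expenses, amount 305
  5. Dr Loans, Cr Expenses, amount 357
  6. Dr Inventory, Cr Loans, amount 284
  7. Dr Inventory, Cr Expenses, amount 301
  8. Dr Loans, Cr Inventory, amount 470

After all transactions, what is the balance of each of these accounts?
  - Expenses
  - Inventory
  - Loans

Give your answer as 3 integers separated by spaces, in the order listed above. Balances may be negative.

Answer: -1861 1162 699

Derivation:
After txn 1 (Dr Loans, Cr Expenses, amount 156): Expenses=-156 Loans=156
After txn 2 (Dr Inventory, Cr Expenses, amount 457): Expenses=-613 Inventory=457 Loans=156
After txn 3 (Dr Inventory, Cr Expenses, amount 285): Expenses=-898 Inventory=742 Loans=156
After txn 4 (Dr Inventory, Cr Expenses, amount 305): Expenses=-1203 Inventory=1047 Loans=156
After txn 5 (Dr Loans, Cr Expenses, amount 357): Expenses=-1560 Inventory=1047 Loans=513
After txn 6 (Dr Inventory, Cr Loans, amount 284): Expenses=-1560 Inventory=1331 Loans=229
After txn 7 (Dr Inventory, Cr Expenses, amount 301): Expenses=-1861 Inventory=1632 Loans=229
After txn 8 (Dr Loans, Cr Inventory, amount 470): Expenses=-1861 Inventory=1162 Loans=699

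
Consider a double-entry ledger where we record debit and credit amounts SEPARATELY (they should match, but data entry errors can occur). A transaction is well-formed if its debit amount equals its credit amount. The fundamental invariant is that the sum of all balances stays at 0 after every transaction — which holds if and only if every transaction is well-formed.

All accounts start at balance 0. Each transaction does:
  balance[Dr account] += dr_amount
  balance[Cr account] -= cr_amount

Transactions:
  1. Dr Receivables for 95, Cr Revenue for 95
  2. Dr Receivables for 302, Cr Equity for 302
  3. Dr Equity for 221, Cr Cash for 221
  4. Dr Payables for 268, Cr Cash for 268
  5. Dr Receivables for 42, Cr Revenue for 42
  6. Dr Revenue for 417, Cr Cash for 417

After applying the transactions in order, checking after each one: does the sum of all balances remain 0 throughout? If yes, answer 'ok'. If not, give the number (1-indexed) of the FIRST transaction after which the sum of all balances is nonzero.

After txn 1: dr=95 cr=95 sum_balances=0
After txn 2: dr=302 cr=302 sum_balances=0
After txn 3: dr=221 cr=221 sum_balances=0
After txn 4: dr=268 cr=268 sum_balances=0
After txn 5: dr=42 cr=42 sum_balances=0
After txn 6: dr=417 cr=417 sum_balances=0

Answer: ok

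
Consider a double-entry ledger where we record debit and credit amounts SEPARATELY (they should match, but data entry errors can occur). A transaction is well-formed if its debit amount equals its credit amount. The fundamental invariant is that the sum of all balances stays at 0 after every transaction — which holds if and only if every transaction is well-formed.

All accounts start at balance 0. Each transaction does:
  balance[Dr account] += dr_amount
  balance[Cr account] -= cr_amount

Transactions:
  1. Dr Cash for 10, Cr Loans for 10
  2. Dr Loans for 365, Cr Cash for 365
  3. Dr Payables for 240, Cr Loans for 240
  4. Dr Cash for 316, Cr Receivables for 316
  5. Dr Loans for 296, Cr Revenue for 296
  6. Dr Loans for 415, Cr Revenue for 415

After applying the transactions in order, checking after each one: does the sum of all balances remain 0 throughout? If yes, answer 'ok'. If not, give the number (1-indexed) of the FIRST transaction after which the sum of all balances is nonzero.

Answer: ok

Derivation:
After txn 1: dr=10 cr=10 sum_balances=0
After txn 2: dr=365 cr=365 sum_balances=0
After txn 3: dr=240 cr=240 sum_balances=0
After txn 4: dr=316 cr=316 sum_balances=0
After txn 5: dr=296 cr=296 sum_balances=0
After txn 6: dr=415 cr=415 sum_balances=0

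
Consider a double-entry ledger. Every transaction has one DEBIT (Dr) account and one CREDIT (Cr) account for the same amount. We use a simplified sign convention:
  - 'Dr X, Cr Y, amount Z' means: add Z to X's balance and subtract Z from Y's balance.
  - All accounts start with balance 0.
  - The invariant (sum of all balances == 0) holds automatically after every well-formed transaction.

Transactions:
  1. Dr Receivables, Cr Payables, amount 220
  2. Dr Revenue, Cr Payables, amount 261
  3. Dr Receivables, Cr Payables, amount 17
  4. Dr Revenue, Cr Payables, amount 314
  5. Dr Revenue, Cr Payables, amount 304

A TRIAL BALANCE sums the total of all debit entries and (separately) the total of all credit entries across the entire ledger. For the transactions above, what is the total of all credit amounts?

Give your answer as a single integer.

Answer: 1116

Derivation:
Txn 1: credit+=220
Txn 2: credit+=261
Txn 3: credit+=17
Txn 4: credit+=314
Txn 5: credit+=304
Total credits = 1116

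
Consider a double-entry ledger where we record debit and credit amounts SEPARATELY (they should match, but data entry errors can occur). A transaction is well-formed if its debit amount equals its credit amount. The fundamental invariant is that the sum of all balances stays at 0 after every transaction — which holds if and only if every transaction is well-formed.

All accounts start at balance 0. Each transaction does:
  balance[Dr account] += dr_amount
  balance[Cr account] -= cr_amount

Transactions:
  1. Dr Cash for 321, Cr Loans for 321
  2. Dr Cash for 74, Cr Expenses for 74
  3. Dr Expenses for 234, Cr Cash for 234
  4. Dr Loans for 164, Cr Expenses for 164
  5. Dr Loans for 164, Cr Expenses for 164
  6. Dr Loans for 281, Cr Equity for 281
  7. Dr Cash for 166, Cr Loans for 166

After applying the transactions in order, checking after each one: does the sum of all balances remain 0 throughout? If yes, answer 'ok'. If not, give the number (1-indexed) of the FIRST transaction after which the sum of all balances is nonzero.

Answer: ok

Derivation:
After txn 1: dr=321 cr=321 sum_balances=0
After txn 2: dr=74 cr=74 sum_balances=0
After txn 3: dr=234 cr=234 sum_balances=0
After txn 4: dr=164 cr=164 sum_balances=0
After txn 5: dr=164 cr=164 sum_balances=0
After txn 6: dr=281 cr=281 sum_balances=0
After txn 7: dr=166 cr=166 sum_balances=0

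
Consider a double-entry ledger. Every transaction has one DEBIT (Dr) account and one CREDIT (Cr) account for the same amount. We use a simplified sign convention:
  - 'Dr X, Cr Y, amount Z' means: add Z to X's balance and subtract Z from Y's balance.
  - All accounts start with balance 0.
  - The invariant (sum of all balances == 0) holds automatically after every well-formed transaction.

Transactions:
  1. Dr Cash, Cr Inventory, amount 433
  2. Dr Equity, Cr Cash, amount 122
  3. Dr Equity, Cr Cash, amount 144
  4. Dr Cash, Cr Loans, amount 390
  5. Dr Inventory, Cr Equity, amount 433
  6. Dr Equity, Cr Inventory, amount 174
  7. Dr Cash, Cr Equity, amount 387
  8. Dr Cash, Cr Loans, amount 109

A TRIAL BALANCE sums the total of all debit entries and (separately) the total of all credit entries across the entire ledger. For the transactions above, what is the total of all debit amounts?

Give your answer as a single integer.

Txn 1: debit+=433
Txn 2: debit+=122
Txn 3: debit+=144
Txn 4: debit+=390
Txn 5: debit+=433
Txn 6: debit+=174
Txn 7: debit+=387
Txn 8: debit+=109
Total debits = 2192

Answer: 2192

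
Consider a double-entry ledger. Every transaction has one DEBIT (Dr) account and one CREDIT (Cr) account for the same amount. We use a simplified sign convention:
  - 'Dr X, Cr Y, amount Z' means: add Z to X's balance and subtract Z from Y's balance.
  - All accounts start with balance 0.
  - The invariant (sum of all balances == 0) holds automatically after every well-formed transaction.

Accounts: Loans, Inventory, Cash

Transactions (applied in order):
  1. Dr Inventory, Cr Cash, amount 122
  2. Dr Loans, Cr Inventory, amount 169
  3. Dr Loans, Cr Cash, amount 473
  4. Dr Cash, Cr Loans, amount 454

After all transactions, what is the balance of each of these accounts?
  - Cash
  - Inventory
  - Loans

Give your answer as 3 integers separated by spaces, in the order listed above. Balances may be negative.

After txn 1 (Dr Inventory, Cr Cash, amount 122): Cash=-122 Inventory=122
After txn 2 (Dr Loans, Cr Inventory, amount 169): Cash=-122 Inventory=-47 Loans=169
After txn 3 (Dr Loans, Cr Cash, amount 473): Cash=-595 Inventory=-47 Loans=642
After txn 4 (Dr Cash, Cr Loans, amount 454): Cash=-141 Inventory=-47 Loans=188

Answer: -141 -47 188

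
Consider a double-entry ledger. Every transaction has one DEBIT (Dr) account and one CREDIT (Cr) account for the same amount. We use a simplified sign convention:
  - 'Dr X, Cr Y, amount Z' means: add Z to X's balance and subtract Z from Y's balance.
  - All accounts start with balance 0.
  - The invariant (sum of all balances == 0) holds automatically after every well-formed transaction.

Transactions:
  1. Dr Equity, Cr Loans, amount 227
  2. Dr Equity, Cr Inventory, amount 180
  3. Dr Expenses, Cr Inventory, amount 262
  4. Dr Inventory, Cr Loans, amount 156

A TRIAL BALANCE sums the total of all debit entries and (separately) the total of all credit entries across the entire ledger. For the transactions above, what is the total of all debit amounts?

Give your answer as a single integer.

Txn 1: debit+=227
Txn 2: debit+=180
Txn 3: debit+=262
Txn 4: debit+=156
Total debits = 825

Answer: 825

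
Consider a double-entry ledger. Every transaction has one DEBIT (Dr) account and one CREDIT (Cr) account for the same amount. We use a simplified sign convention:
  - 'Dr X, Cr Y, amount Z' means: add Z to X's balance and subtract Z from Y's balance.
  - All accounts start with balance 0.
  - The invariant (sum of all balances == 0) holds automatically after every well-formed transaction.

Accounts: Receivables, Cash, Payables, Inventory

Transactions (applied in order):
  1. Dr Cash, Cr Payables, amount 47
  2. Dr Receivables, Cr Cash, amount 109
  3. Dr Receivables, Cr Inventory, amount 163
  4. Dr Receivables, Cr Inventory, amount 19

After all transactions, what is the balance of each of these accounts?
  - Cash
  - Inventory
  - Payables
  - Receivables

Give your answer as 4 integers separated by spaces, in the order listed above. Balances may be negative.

Answer: -62 -182 -47 291

Derivation:
After txn 1 (Dr Cash, Cr Payables, amount 47): Cash=47 Payables=-47
After txn 2 (Dr Receivables, Cr Cash, amount 109): Cash=-62 Payables=-47 Receivables=109
After txn 3 (Dr Receivables, Cr Inventory, amount 163): Cash=-62 Inventory=-163 Payables=-47 Receivables=272
After txn 4 (Dr Receivables, Cr Inventory, amount 19): Cash=-62 Inventory=-182 Payables=-47 Receivables=291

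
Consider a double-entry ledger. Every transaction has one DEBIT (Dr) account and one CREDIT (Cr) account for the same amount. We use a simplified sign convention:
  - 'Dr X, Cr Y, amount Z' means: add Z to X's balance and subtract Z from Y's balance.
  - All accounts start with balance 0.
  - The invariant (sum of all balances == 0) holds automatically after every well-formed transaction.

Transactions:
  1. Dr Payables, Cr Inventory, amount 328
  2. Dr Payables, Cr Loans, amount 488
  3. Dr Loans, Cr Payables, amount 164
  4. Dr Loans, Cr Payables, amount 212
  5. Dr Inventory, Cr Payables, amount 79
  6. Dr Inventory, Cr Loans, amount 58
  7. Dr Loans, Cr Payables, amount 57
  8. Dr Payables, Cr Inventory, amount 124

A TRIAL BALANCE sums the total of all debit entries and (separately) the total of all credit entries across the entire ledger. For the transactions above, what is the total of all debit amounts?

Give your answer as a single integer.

Txn 1: debit+=328
Txn 2: debit+=488
Txn 3: debit+=164
Txn 4: debit+=212
Txn 5: debit+=79
Txn 6: debit+=58
Txn 7: debit+=57
Txn 8: debit+=124
Total debits = 1510

Answer: 1510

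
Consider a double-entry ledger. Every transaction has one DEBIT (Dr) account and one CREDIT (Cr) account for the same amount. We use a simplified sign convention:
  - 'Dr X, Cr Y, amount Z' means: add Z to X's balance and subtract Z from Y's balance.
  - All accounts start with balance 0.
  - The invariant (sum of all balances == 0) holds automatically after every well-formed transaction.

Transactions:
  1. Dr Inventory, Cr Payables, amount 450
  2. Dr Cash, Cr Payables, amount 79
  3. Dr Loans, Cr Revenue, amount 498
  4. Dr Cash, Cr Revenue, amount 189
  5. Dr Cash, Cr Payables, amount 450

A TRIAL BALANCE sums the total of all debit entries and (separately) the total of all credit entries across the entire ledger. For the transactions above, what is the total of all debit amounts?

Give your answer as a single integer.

Txn 1: debit+=450
Txn 2: debit+=79
Txn 3: debit+=498
Txn 4: debit+=189
Txn 5: debit+=450
Total debits = 1666

Answer: 1666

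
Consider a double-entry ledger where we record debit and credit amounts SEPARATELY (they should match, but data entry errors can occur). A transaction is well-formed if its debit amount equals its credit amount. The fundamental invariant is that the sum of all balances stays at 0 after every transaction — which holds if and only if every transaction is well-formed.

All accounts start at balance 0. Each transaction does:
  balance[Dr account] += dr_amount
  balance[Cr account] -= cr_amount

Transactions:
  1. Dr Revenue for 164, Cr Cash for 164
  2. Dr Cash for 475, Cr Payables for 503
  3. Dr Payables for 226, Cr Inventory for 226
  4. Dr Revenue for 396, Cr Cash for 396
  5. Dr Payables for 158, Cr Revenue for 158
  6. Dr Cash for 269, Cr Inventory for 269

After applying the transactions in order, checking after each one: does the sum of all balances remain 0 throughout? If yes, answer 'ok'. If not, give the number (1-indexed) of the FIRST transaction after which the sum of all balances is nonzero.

After txn 1: dr=164 cr=164 sum_balances=0
After txn 2: dr=475 cr=503 sum_balances=-28
After txn 3: dr=226 cr=226 sum_balances=-28
After txn 4: dr=396 cr=396 sum_balances=-28
After txn 5: dr=158 cr=158 sum_balances=-28
After txn 6: dr=269 cr=269 sum_balances=-28

Answer: 2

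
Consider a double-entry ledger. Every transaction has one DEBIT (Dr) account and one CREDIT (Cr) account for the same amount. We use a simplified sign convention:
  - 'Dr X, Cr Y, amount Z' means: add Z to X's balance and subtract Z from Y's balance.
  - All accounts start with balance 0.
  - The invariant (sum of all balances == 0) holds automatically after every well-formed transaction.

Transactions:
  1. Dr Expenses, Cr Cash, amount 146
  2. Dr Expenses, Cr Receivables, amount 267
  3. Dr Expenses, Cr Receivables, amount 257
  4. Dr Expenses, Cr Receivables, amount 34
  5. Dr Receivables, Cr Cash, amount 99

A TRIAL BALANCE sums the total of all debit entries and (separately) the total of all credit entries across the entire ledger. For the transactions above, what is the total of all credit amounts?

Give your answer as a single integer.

Answer: 803

Derivation:
Txn 1: credit+=146
Txn 2: credit+=267
Txn 3: credit+=257
Txn 4: credit+=34
Txn 5: credit+=99
Total credits = 803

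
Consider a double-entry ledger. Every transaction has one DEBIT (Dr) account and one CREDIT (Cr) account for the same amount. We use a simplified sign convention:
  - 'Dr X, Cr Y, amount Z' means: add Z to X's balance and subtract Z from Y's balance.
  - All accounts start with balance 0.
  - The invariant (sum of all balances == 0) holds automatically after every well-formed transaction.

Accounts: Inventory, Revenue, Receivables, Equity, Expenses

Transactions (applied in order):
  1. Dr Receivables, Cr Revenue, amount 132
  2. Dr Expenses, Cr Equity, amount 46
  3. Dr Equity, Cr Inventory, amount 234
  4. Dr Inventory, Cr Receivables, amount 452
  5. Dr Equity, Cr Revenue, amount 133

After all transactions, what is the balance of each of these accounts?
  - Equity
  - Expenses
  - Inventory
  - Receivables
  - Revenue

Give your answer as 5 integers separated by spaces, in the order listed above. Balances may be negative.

Answer: 321 46 218 -320 -265

Derivation:
After txn 1 (Dr Receivables, Cr Revenue, amount 132): Receivables=132 Revenue=-132
After txn 2 (Dr Expenses, Cr Equity, amount 46): Equity=-46 Expenses=46 Receivables=132 Revenue=-132
After txn 3 (Dr Equity, Cr Inventory, amount 234): Equity=188 Expenses=46 Inventory=-234 Receivables=132 Revenue=-132
After txn 4 (Dr Inventory, Cr Receivables, amount 452): Equity=188 Expenses=46 Inventory=218 Receivables=-320 Revenue=-132
After txn 5 (Dr Equity, Cr Revenue, amount 133): Equity=321 Expenses=46 Inventory=218 Receivables=-320 Revenue=-265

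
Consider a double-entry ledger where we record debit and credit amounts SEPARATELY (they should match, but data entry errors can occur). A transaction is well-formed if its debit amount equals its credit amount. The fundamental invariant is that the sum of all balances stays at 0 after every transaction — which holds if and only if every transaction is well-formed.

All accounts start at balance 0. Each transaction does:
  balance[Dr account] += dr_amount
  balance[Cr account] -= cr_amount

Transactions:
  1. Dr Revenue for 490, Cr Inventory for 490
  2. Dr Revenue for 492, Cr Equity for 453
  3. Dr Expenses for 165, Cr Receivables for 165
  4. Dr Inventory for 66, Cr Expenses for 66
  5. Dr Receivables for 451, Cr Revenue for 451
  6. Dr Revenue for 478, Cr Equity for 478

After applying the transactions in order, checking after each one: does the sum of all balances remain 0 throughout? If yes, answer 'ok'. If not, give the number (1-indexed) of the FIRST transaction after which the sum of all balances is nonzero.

After txn 1: dr=490 cr=490 sum_balances=0
After txn 2: dr=492 cr=453 sum_balances=39
After txn 3: dr=165 cr=165 sum_balances=39
After txn 4: dr=66 cr=66 sum_balances=39
After txn 5: dr=451 cr=451 sum_balances=39
After txn 6: dr=478 cr=478 sum_balances=39

Answer: 2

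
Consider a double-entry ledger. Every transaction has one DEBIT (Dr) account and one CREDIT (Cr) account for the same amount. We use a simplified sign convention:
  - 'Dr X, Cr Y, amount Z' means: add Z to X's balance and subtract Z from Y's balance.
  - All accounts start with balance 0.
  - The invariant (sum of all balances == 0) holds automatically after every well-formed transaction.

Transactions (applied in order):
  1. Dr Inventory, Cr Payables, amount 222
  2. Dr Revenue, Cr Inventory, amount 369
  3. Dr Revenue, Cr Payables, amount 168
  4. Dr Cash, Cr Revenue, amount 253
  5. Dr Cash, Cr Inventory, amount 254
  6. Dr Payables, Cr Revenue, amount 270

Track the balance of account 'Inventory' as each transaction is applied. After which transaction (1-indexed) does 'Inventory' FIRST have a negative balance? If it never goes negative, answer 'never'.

After txn 1: Inventory=222
After txn 2: Inventory=-147

Answer: 2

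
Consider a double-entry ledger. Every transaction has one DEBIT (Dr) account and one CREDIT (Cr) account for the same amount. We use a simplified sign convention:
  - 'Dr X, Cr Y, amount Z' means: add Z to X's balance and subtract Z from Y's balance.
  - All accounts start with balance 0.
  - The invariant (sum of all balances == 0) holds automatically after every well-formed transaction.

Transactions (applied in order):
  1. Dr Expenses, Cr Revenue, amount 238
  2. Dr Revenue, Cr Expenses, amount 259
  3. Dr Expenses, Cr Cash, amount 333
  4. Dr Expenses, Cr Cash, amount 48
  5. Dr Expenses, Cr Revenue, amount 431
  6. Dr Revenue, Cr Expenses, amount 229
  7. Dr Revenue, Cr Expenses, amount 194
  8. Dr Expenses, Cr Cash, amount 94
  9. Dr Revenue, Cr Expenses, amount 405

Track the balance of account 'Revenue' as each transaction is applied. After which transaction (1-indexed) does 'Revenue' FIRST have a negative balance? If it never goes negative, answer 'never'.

After txn 1: Revenue=-238

Answer: 1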